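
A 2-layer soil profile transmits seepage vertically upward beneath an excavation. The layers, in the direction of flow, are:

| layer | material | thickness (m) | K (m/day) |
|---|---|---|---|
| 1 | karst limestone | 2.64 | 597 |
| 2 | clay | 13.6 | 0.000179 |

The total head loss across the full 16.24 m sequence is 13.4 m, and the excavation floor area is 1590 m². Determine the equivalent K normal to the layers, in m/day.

Flow is perpendicular to layering, so the layers act in series and the equivalent K is the thickness-weighted harmonic mean.
Total thickness L = 2.64 + 13.6 = 16.24 m.
Σ(b_i/K_i) = 2.64/597 + 13.6/0.000179 = 75978 d.
K_eq = L / Σ(b_i/K_i) = 16.24 / 75978 = 0.0002137 m/day.

0.000214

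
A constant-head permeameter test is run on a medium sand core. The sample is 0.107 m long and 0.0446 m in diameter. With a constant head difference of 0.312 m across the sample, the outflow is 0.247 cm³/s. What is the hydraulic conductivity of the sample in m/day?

Cross-sectional area A = π·(d/2)² = π × (0.0446/2)² = 0.001562 m².
Convert discharge: 0.247 cm³/s = 2.470e-07 m³/s.
Darcy's law rearranged: K = Q·L / (A·Δh) = 2.470e-07 × 0.107 / (0.001562 × 0.312) = 5.422e-05 m/s = 4.685 m/day.

4.68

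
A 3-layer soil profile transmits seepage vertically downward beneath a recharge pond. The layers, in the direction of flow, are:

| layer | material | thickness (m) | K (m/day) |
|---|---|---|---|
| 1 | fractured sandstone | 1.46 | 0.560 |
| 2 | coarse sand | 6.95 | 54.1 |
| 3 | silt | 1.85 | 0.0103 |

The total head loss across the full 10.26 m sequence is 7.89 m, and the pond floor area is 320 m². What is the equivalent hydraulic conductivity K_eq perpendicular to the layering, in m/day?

0.0563

Flow is perpendicular to layering, so the layers act in series and the equivalent K is the thickness-weighted harmonic mean.
Total thickness L = 1.46 + 6.95 + 1.85 = 10.26 m.
Σ(b_i/K_i) = 1.46/0.560 + 6.95/54.1 + 1.85/0.0103 = 182.3 d.
K_eq = L / Σ(b_i/K_i) = 10.26 / 182.3 = 0.05627 m/day.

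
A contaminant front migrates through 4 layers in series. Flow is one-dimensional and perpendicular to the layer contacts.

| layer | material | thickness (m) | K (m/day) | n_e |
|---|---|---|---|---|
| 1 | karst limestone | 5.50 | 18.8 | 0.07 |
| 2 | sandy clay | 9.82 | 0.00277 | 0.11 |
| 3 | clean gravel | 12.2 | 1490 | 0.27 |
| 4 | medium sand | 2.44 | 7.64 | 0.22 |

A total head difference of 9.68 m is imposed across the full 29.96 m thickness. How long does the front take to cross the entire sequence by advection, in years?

With flow normal to the layers, continuity requires the same specific discharge q through every layer.
Σ(b_i/K_i) = 5.50/18.8 + 9.82/0.00277 + 12.2/1490 + 2.44/7.64 = 3546 d.
q = Δh / Σ(b_i/K_i) = 9.68 / 3546 = 0.002730 m/day.
In each layer the seepage velocity is v_i = q/n_i, so the layer transit time is t_i = b_i·n_i / q:
  layer 1 (karst limestone): t_1 = 5.50 × 0.07 / 0.002730 = 141.0 d
  layer 2 (sandy clay): t_2 = 9.82 × 0.11 / 0.002730 = 395.7 d
  layer 3 (clean gravel): t_3 = 12.2 × 0.27 / 0.002730 = 1207 d
  layer 4 (medium sand): t_4 = 2.44 × 0.22 / 0.002730 = 196.6 d
Total t = Σ t_i = 1940 days = 5.311 years.

5.31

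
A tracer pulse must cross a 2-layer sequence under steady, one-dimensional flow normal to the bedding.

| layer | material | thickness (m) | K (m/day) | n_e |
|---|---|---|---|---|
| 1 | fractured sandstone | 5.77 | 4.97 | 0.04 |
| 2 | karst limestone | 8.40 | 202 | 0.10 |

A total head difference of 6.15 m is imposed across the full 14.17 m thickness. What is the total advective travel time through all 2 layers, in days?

With flow normal to the layers, continuity requires the same specific discharge q through every layer.
Σ(b_i/K_i) = 5.77/4.97 + 8.40/202 = 1.203 d.
q = Δh / Σ(b_i/K_i) = 6.15 / 1.203 = 5.114 m/day.
In each layer the seepage velocity is v_i = q/n_i, so the layer transit time is t_i = b_i·n_i / q:
  layer 1 (fractured sandstone): t_1 = 5.77 × 0.04 / 5.114 = 0.04513 d
  layer 2 (karst limestone): t_2 = 8.40 × 0.10 / 5.114 = 0.1643 d
Total t = Σ t_i = 0.2094 days.

0.209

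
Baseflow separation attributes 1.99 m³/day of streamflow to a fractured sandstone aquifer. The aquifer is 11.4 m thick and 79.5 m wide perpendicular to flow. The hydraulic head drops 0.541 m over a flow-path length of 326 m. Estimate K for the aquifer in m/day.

Cross-sectional area A = 79.5 × 11.4 = 906.3 m².
Hydraulic gradient i = Δh / L = 0.541 / 326 = 0.001660.
From Q = K·A·i, K = Q / (A·i) = 1.99 / (906.3 × 0.001660) = 1.323 m/day.

1.32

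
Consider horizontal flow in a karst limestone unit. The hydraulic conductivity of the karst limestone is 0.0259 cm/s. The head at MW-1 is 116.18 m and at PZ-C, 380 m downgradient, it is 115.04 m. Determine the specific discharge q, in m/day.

0.0671

Convert K: 0.0259 cm/s × 864 = 22.38 m/day.
Hydraulic gradient i = (116.18 − 115.04) / 380 = 1.14 / 380 = 0.003000.
Specific discharge q = K · i = 22.38 × 0.003000 = 0.06713 m/day.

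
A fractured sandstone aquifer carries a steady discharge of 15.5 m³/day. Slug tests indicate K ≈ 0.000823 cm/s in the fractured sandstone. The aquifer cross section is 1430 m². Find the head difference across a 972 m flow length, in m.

14.8

Convert K: 0.000823 cm/s × 864 = 0.7111 m/day.
From Q = K·A·i, i = Q / (K·A) = 15.5 / (0.7111 × 1430) = 0.01524.
Head loss Δh = i · L = 0.01524 × 972 = 14.82 m.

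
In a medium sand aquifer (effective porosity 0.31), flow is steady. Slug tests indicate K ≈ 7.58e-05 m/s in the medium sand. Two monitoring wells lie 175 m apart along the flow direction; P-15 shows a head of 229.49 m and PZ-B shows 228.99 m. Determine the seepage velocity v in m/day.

Convert K: 7.58e-05 m/s × 86400 = 6.549 m/day.
Hydraulic gradient i = (229.49 − 228.99) / 175 = 0.5 / 175 = 0.002857.
Darcy flux q = K · i = 6.549 × 0.002857 = 0.01871 m/day.
Seepage velocity v = q / n_e = 0.01871 / 0.31 = 0.06036 m/day.

0.0604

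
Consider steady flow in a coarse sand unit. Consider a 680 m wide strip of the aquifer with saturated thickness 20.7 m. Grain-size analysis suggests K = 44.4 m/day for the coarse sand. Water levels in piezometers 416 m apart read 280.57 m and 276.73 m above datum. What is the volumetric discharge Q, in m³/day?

5770

Cross-sectional area A = 680 × 20.7 = 14076 m².
Hydraulic gradient i = (280.57 − 276.73) / 416 = 3.84 / 416 = 0.009231.
Darcy's law: Q = K · A · i = 44.40 × 14076 × 0.009231 = 5769 m³/day.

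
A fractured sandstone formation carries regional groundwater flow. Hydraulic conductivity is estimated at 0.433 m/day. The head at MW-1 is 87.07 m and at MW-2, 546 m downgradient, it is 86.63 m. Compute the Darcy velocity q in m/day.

Hydraulic gradient i = (87.07 − 86.63) / 546 = 0.44 / 546 = 0.0008059.
Specific discharge q = K · i = 0.4330 × 0.0008059 = 0.0003489 m/day.

0.000349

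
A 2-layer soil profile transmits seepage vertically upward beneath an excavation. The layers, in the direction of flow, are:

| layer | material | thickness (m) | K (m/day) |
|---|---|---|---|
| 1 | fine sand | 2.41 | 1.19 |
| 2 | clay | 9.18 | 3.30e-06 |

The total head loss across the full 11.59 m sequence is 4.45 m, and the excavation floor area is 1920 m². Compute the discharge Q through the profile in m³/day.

Flow is perpendicular to layering, so the layers act in series and the equivalent K is the thickness-weighted harmonic mean.
Total thickness L = 2.41 + 9.18 = 11.59 m.
Σ(b_i/K_i) = 2.41/1.19 + 9.18/3.30e-06 = 2.782e+06 d.
K_eq = L / Σ(b_i/K_i) = 11.59 / 2.782e+06 = 4.166e-06 m/day.
Q = K_eq · A · (Δh/L) = 4.166e-06 × 1920 × (4.45/11.59) = 0.003071 m³/day.

0.00307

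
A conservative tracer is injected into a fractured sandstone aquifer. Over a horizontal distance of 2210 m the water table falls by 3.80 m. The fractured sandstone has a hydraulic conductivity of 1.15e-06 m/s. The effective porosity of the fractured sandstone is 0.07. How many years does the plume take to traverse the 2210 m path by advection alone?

2480

Convert K: 1.15e-06 m/s × 86400 = 0.09936 m/day.
Hydraulic gradient i = Δh / L = 3.80 / 2210 = 0.001719.
Darcy flux q = K · i = 0.09936 × 0.001719 = 0.0001708 m/day.
Seepage velocity v = q / n_e = 0.0001708 / 0.07 = 0.002441 m/day.
Travel time t = L / v = 2210 / 0.002441 = 9.055e+05 days = 2479 years.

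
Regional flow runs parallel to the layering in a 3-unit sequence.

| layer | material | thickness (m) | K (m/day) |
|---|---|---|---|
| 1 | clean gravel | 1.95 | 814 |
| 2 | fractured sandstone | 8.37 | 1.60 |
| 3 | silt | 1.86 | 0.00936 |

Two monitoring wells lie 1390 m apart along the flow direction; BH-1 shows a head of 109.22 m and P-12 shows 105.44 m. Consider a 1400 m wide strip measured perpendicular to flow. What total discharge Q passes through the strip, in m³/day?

Flow is parallel to layering, so each bed carries its own Darcy discharge and the transmissivities add.
Σ(K_i·b_i) = 814×1.95 + 1.60×8.37 + 0.00936×1.86 = 1601 m²/day.
Hydraulic gradient i = (109.22 − 105.44) / 1390 = 3.78 / 1390 = 0.002719.
Q = Σ(K_i·b_i) · W · i = 1601 × 1400 × 0.002719 = 6094 m³/day.

6090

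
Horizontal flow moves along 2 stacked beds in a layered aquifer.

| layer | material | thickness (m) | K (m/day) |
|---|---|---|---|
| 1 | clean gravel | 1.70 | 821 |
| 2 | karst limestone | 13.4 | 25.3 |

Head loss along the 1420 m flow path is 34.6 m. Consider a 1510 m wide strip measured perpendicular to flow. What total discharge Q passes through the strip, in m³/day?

Flow is parallel to layering, so each bed carries its own Darcy discharge and the transmissivities add.
Σ(K_i·b_i) = 821×1.70 + 25.3×13.4 = 1735 m²/day.
Hydraulic gradient i = Δh / L = 34.6 / 1420 = 0.02437.
Q = Σ(K_i·b_i) · W · i = 1735 × 1510 × 0.02437 = 63825 m³/day.

63800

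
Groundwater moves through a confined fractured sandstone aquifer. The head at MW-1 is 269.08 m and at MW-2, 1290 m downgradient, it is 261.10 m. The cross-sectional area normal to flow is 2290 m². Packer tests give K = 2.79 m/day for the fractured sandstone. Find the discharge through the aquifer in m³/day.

Hydraulic gradient i = (269.08 − 261.10) / 1290 = 7.98 / 1290 = 0.006186.
Darcy's law: Q = K · A · i = 2.790 × 2290 × 0.006186 = 39.52 m³/day.

39.5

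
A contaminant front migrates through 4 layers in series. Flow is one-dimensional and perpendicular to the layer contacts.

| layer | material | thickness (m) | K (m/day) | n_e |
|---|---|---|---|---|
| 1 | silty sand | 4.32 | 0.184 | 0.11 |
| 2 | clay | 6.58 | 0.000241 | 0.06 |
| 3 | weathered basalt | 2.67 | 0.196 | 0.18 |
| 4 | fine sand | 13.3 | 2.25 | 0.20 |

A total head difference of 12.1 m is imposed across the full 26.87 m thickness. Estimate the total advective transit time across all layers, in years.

With flow normal to the layers, continuity requires the same specific discharge q through every layer.
Σ(b_i/K_i) = 4.32/0.184 + 6.58/0.000241 + 2.67/0.196 + 13.3/2.25 = 27346 d.
q = Δh / Σ(b_i/K_i) = 12.1 / 27346 = 0.0004425 m/day.
In each layer the seepage velocity is v_i = q/n_i, so the layer transit time is t_i = b_i·n_i / q:
  layer 1 (silty sand): t_1 = 4.32 × 0.11 / 0.0004425 = 1074 d
  layer 2 (clay): t_2 = 6.58 × 0.06 / 0.0004425 = 892.2 d
  layer 3 (weathered basalt): t_3 = 2.67 × 0.18 / 0.0004425 = 1086 d
  layer 4 (fine sand): t_4 = 13.3 × 0.20 / 0.0004425 = 6012 d
Total t = Σ t_i = 9064 days = 24.82 years.

24.8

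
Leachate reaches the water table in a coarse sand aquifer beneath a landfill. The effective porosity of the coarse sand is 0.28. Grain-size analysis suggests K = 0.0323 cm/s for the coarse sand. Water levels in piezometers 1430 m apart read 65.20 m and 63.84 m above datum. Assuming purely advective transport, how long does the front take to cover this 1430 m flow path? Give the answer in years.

Convert K: 0.0323 cm/s × 864 = 27.91 m/day.
Hydraulic gradient i = (65.20 − 63.84) / 1430 = 1.36 / 1430 = 0.0009510.
Darcy flux q = K · i = 27.91 × 0.0009510 = 0.02654 m/day.
Seepage velocity v = q / n_e = 0.02654 / 0.28 = 0.09479 m/day.
Travel time t = L / v = 1430 / 0.09479 = 15086 days = 41.30 years.

41.3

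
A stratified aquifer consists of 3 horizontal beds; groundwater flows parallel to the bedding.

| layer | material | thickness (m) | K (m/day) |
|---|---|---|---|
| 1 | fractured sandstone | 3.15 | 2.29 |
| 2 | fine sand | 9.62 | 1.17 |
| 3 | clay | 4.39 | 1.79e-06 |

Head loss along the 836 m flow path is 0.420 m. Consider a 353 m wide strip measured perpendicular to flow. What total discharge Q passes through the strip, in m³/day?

Flow is parallel to layering, so each bed carries its own Darcy discharge and the transmissivities add.
Σ(K_i·b_i) = 2.29×3.15 + 1.17×9.62 + 1.79e-06×4.39 = 18.47 m²/day.
Hydraulic gradient i = Δh / L = 0.420 / 836 = 0.0005024.
Q = Σ(K_i·b_i) · W · i = 18.47 × 353 × 0.0005024 = 3.275 m³/day.

3.28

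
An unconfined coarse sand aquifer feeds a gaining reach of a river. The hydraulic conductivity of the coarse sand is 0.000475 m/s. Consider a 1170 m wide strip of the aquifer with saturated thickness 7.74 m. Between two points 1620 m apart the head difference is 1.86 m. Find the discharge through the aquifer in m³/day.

427

Convert K: 0.000475 m/s × 86400 = 41.04 m/day.
Cross-sectional area A = 1170 × 7.74 = 9056 m².
Hydraulic gradient i = Δh / L = 1.86 / 1620 = 0.001148.
Darcy's law: Q = K · A · i = 41.04 × 9056 × 0.001148 = 426.7 m³/day.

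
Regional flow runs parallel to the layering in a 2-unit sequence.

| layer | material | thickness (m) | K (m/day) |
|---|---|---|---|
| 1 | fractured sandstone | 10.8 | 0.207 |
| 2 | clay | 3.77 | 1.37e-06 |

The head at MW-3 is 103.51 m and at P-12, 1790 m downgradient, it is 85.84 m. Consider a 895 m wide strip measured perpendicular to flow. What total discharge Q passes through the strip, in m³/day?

Flow is parallel to layering, so each bed carries its own Darcy discharge and the transmissivities add.
Σ(K_i·b_i) = 0.207×10.8 + 1.37e-06×3.77 = 2.236 m²/day.
Hydraulic gradient i = (103.51 − 85.84) / 1790 = 17.67 / 1790 = 0.009872.
Q = Σ(K_i·b_i) · W · i = 2.236 × 895 × 0.009872 = 19.75 m³/day.

19.8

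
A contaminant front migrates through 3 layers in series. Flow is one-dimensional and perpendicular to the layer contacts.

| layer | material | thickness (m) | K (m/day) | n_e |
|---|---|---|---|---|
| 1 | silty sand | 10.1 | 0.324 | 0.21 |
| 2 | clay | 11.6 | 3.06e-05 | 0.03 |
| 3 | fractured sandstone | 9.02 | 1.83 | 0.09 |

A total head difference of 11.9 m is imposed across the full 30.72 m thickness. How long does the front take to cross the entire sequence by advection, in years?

286

With flow normal to the layers, continuity requires the same specific discharge q through every layer.
Σ(b_i/K_i) = 10.1/0.324 + 11.6/3.06e-05 + 9.02/1.83 = 3.791e+05 d.
q = Δh / Σ(b_i/K_i) = 11.9 / 3.791e+05 = 3.139e-05 m/day.
In each layer the seepage velocity is v_i = q/n_i, so the layer transit time is t_i = b_i·n_i / q:
  layer 1 (silty sand): t_1 = 10.1 × 0.21 / 3.139e-05 = 67573 d
  layer 2 (clay): t_2 = 11.6 × 0.03 / 3.139e-05 = 11087 d
  layer 3 (fractured sandstone): t_3 = 9.02 × 0.09 / 3.139e-05 = 25863 d
Total t = Σ t_i = 1.045e+05 days = 286.2 years.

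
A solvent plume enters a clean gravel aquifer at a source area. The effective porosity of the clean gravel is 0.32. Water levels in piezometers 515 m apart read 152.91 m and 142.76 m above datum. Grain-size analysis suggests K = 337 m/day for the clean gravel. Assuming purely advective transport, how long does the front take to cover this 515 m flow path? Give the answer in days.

24.8

Hydraulic gradient i = (152.91 − 142.76) / 515 = 10.15 / 515 = 0.01971.
Darcy flux q = K · i = 337.0 × 0.01971 = 6.642 m/day.
Seepage velocity v = q / n_e = 6.642 / 0.32 = 20.76 m/day.
Travel time t = L / v = 515 / 20.76 = 24.81 days.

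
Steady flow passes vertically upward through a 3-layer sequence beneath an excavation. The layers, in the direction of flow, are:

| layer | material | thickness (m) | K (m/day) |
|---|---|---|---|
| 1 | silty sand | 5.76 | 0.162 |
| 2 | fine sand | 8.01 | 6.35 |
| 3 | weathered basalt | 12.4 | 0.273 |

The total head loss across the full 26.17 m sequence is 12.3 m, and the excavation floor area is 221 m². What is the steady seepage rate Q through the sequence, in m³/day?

Flow is perpendicular to layering, so the layers act in series and the equivalent K is the thickness-weighted harmonic mean.
Total thickness L = 5.76 + 8.01 + 12.4 = 26.17 m.
Σ(b_i/K_i) = 5.76/0.162 + 8.01/6.35 + 12.4/0.273 = 82.24 d.
K_eq = L / Σ(b_i/K_i) = 26.17 / 82.24 = 0.3182 m/day.
Q = K_eq · A · (Δh/L) = 0.3182 × 221 × (12.3/26.17) = 33.05 m³/day.

33.1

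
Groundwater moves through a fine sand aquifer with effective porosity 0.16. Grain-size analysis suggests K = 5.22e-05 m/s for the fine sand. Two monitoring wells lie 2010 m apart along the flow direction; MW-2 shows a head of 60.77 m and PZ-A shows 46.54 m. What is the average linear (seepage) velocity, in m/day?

0.200

Convert K: 5.22e-05 m/s × 86400 = 4.510 m/day.
Hydraulic gradient i = (60.77 − 46.54) / 2010 = 14.23 / 2010 = 0.007080.
Darcy flux q = K · i = 4.510 × 0.007080 = 0.03193 m/day.
Seepage velocity v = q / n_e = 0.03193 / 0.16 = 0.1996 m/day.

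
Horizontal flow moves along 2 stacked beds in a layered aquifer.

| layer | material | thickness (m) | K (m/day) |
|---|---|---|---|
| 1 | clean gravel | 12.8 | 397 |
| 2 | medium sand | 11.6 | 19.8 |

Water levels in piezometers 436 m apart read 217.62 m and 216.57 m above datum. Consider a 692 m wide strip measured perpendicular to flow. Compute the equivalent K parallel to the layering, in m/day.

218

Flow is parallel to layering, so each bed carries its own Darcy discharge and the transmissivities add.
Σ(K_i·b_i) = 397×12.8 + 19.8×11.6 = 5311 m²/day.
Total thickness b = 24.40 m, so K_eq = Σ(K_i·b_i)/b = 217.7 m/day.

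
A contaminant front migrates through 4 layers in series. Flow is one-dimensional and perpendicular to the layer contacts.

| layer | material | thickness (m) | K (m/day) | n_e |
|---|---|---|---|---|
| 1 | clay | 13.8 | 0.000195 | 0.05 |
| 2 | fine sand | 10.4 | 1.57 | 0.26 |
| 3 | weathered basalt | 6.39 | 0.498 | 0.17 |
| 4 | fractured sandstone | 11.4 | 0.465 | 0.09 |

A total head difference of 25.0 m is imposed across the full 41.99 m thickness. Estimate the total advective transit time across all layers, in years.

With flow normal to the layers, continuity requires the same specific discharge q through every layer.
Σ(b_i/K_i) = 13.8/0.000195 + 10.4/1.57 + 6.39/0.498 + 11.4/0.465 = 70813 d.
q = Δh / Σ(b_i/K_i) = 25.0 / 70813 = 0.0003530 m/day.
In each layer the seepage velocity is v_i = q/n_i, so the layer transit time is t_i = b_i·n_i / q:
  layer 1 (clay): t_1 = 13.8 × 0.05 / 0.0003530 = 1954 d
  layer 2 (fine sand): t_2 = 10.4 × 0.26 / 0.0003530 = 7659 d
  layer 3 (weathered basalt): t_3 = 6.39 × 0.17 / 0.0003530 = 3077 d
  layer 4 (fractured sandstone): t_4 = 11.4 × 0.09 / 0.0003530 = 2906 d
Total t = Σ t_i = 15597 days = 42.70 years.

42.7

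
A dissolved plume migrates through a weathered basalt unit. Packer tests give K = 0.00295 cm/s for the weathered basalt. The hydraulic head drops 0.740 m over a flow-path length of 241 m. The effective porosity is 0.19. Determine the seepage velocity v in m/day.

Convert K: 0.00295 cm/s × 864 = 2.549 m/day.
Hydraulic gradient i = Δh / L = 0.740 / 241 = 0.003071.
Darcy flux q = K · i = 2.549 × 0.003071 = 0.007826 m/day.
Seepage velocity v = q / n_e = 0.007826 / 0.19 = 0.04119 m/day.

0.0412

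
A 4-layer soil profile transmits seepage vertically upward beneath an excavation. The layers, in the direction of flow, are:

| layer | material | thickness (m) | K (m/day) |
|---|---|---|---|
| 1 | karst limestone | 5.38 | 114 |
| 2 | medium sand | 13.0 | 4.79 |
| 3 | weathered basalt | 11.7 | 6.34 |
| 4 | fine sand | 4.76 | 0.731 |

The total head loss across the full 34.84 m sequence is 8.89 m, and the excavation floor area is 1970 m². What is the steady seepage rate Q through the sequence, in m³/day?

1580

Flow is perpendicular to layering, so the layers act in series and the equivalent K is the thickness-weighted harmonic mean.
Total thickness L = 5.38 + 13.0 + 11.7 + 4.76 = 34.84 m.
Σ(b_i/K_i) = 5.38/114 + 13.0/4.79 + 11.7/6.34 + 4.76/0.731 = 11.12 d.
K_eq = L / Σ(b_i/K_i) = 34.84 / 11.12 = 3.134 m/day.
Q = K_eq · A · (Δh/L) = 3.134 × 1970 × (8.89/34.84) = 1575 m³/day.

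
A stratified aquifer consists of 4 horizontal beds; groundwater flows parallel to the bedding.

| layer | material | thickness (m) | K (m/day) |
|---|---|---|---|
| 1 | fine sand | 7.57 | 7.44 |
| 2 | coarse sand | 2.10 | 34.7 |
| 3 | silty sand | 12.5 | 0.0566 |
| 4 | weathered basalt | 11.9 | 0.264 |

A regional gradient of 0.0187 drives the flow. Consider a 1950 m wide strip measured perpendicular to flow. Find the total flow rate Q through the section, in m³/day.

Flow is parallel to layering, so each bed carries its own Darcy discharge and the transmissivities add.
Σ(K_i·b_i) = 7.44×7.57 + 34.7×2.10 + 0.0566×12.5 + 0.264×11.9 = 133.0 m²/day.
Hydraulic gradient i = 0.0187.
Q = Σ(K_i·b_i) · W · i = 133.0 × 1950 × 0.01870 = 4851 m³/day.

4850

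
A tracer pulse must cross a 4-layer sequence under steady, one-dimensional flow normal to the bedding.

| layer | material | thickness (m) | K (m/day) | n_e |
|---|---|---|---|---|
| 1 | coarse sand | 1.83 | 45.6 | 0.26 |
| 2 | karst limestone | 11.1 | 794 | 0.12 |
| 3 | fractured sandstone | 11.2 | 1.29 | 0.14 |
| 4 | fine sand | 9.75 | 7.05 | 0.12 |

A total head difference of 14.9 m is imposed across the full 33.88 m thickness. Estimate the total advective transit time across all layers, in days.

With flow normal to the layers, continuity requires the same specific discharge q through every layer.
Σ(b_i/K_i) = 1.83/45.6 + 11.1/794 + 11.2/1.29 + 9.75/7.05 = 10.12 d.
q = Δh / Σ(b_i/K_i) = 14.9 / 10.12 = 1.472 m/day.
In each layer the seepage velocity is v_i = q/n_i, so the layer transit time is t_i = b_i·n_i / q:
  layer 1 (coarse sand): t_1 = 1.83 × 0.26 / 1.472 = 0.3231 d
  layer 2 (karst limestone): t_2 = 11.1 × 0.12 / 1.472 = 0.9046 d
  layer 3 (fractured sandstone): t_3 = 11.2 × 0.14 / 1.472 = 1.065 d
  layer 4 (fine sand): t_4 = 9.75 × 0.12 / 1.472 = 0.7946 d
Total t = Σ t_i = 3.087 days.

3.09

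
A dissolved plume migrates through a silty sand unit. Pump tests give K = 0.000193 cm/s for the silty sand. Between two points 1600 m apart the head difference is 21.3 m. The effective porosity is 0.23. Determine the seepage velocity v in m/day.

Convert K: 0.000193 cm/s × 864 = 0.1668 m/day.
Hydraulic gradient i = Δh / L = 21.3 / 1600 = 0.01331.
Darcy flux q = K · i = 0.1668 × 0.01331 = 0.002220 m/day.
Seepage velocity v = q / n_e = 0.002220 / 0.23 = 0.009652 m/day.

0.00965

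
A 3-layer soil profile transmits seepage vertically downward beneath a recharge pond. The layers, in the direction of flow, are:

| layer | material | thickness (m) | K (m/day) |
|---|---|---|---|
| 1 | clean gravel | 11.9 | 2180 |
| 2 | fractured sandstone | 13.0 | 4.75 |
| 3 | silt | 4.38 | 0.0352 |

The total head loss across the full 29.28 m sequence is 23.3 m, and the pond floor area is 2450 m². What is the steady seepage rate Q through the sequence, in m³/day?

449

Flow is perpendicular to layering, so the layers act in series and the equivalent K is the thickness-weighted harmonic mean.
Total thickness L = 11.9 + 13.0 + 4.38 = 29.28 m.
Σ(b_i/K_i) = 11.9/2180 + 13.0/4.75 + 4.38/0.0352 = 127.2 d.
K_eq = L / Σ(b_i/K_i) = 29.28 / 127.2 = 0.2302 m/day.
Q = K_eq · A · (Δh/L) = 0.2302 × 2450 × (23.3/29.28) = 448.9 m³/day.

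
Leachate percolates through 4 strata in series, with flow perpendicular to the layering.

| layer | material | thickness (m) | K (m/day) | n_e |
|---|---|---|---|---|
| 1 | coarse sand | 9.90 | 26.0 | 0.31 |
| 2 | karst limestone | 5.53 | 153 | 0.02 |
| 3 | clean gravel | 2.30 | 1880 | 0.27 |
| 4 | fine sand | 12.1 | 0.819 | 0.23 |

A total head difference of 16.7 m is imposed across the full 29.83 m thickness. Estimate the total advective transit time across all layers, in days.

With flow normal to the layers, continuity requires the same specific discharge q through every layer.
Σ(b_i/K_i) = 9.90/26.0 + 5.53/153 + 2.30/1880 + 12.1/0.819 = 15.19 d.
q = Δh / Σ(b_i/K_i) = 16.7 / 15.19 = 1.099 m/day.
In each layer the seepage velocity is v_i = q/n_i, so the layer transit time is t_i = b_i·n_i / q:
  layer 1 (coarse sand): t_1 = 9.90 × 0.31 / 1.099 = 2.792 d
  layer 2 (karst limestone): t_2 = 5.53 × 0.02 / 1.099 = 0.1006 d
  layer 3 (clean gravel): t_3 = 2.30 × 0.27 / 1.099 = 0.5649 d
  layer 4 (fine sand): t_4 = 12.1 × 0.23 / 1.099 = 2.532 d
Total t = Σ t_i = 5.989 days.

5.99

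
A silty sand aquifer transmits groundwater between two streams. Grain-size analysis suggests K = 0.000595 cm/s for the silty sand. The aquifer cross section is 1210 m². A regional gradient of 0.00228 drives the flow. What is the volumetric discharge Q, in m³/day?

Convert K: 0.000595 cm/s × 864 = 0.5141 m/day.
Hydraulic gradient i = 0.00228.
Darcy's law: Q = K · A · i = 0.5141 × 1210 × 0.002280 = 1.418 m³/day.

1.42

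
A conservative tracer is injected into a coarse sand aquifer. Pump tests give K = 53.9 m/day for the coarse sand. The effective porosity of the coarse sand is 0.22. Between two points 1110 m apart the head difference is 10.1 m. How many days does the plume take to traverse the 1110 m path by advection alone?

498

Hydraulic gradient i = Δh / L = 10.1 / 1110 = 0.009099.
Darcy flux q = K · i = 53.90 × 0.009099 = 0.4904 m/day.
Seepage velocity v = q / n_e = 0.4904 / 0.22 = 2.229 m/day.
Travel time t = L / v = 1110 / 2.229 = 497.9 days.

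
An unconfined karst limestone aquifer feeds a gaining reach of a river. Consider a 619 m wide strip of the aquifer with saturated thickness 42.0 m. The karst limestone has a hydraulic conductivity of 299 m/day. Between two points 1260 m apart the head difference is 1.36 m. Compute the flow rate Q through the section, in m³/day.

8390

Cross-sectional area A = 619 × 42.0 = 25998 m².
Hydraulic gradient i = Δh / L = 1.36 / 1260 = 0.001079.
Darcy's law: Q = K · A · i = 299.0 × 25998 × 0.001079 = 8390 m³/day.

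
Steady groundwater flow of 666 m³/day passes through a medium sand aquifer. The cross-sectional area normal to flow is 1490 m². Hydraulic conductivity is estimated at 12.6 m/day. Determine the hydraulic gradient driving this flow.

0.0355

From Q = K·A·i, i = Q / (K·A) = 666 / (12.60 × 1490) = 0.03547.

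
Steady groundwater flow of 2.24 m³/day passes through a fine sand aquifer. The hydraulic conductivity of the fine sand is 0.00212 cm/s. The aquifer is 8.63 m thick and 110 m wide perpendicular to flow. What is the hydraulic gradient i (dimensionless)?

Convert K: 0.00212 cm/s × 864 = 1.832 m/day.
Cross-sectional area A = 110 × 8.63 = 949.3 m².
From Q = K·A·i, i = Q / (K·A) = 2.24 / (1.832 × 949.3) = 0.001288.

0.00129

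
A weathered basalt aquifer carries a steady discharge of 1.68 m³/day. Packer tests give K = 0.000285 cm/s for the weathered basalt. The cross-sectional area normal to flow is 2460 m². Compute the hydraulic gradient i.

0.00277

Convert K: 0.000285 cm/s × 864 = 0.2462 m/day.
From Q = K·A·i, i = Q / (K·A) = 1.68 / (0.2462 × 2460) = 0.002773.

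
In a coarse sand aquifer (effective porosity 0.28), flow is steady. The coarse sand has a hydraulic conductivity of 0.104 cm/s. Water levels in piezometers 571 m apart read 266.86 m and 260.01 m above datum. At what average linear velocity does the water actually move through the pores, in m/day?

3.85

Convert K: 0.104 cm/s × 864 = 89.86 m/day.
Hydraulic gradient i = (266.86 − 260.01) / 571 = 6.85 / 571 = 0.01200.
Darcy flux q = K · i = 89.86 × 0.01200 = 1.078 m/day.
Seepage velocity v = q / n_e = 1.078 / 0.28 = 3.850 m/day.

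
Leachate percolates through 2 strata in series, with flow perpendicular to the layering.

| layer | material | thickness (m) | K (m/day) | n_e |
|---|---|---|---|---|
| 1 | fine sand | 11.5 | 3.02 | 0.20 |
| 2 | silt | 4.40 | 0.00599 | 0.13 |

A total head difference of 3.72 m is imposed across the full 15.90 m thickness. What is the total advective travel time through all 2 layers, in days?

570

With flow normal to the layers, continuity requires the same specific discharge q through every layer.
Σ(b_i/K_i) = 11.5/3.02 + 4.40/0.00599 = 738.4 d.
q = Δh / Σ(b_i/K_i) = 3.72 / 738.4 = 0.005038 m/day.
In each layer the seepage velocity is v_i = q/n_i, so the layer transit time is t_i = b_i·n_i / q:
  layer 1 (fine sand): t_1 = 11.5 × 0.20 / 0.005038 = 456.5 d
  layer 2 (silt): t_2 = 4.40 × 0.13 / 0.005038 = 113.5 d
Total t = Σ t_i = 570.0 days.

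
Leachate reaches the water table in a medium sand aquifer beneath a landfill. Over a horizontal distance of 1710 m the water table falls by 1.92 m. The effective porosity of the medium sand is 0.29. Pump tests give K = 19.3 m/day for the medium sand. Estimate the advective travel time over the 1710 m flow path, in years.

62.7

Hydraulic gradient i = Δh / L = 1.92 / 1710 = 0.001123.
Darcy flux q = K · i = 19.30 × 0.001123 = 0.02167 m/day.
Seepage velocity v = q / n_e = 0.02167 / 0.29 = 0.07472 m/day.
Travel time t = L / v = 1710 / 0.07472 = 22884 days = 62.65 years.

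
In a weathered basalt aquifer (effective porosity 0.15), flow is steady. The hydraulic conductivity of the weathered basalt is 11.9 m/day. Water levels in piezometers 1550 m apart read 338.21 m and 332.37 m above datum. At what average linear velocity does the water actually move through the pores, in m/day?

0.299

Hydraulic gradient i = (338.21 − 332.37) / 1550 = 5.84 / 1550 = 0.003768.
Darcy flux q = K · i = 11.90 × 0.003768 = 0.04484 m/day.
Seepage velocity v = q / n_e = 0.04484 / 0.15 = 0.2989 m/day.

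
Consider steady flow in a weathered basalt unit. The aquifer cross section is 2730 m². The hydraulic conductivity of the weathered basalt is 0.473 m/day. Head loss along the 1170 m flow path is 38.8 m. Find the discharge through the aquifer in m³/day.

Hydraulic gradient i = Δh / L = 38.8 / 1170 = 0.03316.
Darcy's law: Q = K · A · i = 0.4730 × 2730 × 0.03316 = 42.82 m³/day.

42.8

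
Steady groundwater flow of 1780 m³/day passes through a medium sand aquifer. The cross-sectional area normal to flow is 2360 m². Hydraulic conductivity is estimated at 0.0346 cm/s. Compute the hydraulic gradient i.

Convert K: 0.0346 cm/s × 864 = 29.89 m/day.
From Q = K·A·i, i = Q / (K·A) = 1780 / (29.89 × 2360) = 0.02523.

0.0252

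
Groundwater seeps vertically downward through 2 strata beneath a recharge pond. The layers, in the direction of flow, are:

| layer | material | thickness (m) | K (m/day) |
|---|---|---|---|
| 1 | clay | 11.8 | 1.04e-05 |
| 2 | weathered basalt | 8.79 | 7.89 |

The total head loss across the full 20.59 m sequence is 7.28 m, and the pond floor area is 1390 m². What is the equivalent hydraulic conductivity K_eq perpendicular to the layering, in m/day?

Flow is perpendicular to layering, so the layers act in series and the equivalent K is the thickness-weighted harmonic mean.
Total thickness L = 11.8 + 8.79 = 20.59 m.
Σ(b_i/K_i) = 11.8/1.04e-05 + 8.79/7.89 = 1.135e+06 d.
K_eq = L / Σ(b_i/K_i) = 20.59 / 1.135e+06 = 1.815e-05 m/day.

1.81e-05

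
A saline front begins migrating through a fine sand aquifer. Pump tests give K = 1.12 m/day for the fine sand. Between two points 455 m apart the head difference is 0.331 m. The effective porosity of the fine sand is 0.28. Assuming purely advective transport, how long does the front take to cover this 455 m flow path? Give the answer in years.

428

Hydraulic gradient i = Δh / L = 0.331 / 455 = 0.0007275.
Darcy flux q = K · i = 1.120 × 0.0007275 = 0.0008148 m/day.
Seepage velocity v = q / n_e = 0.0008148 / 0.28 = 0.002910 m/day.
Travel time t = L / v = 455 / 0.002910 = 1.564e+05 days = 428.1 years.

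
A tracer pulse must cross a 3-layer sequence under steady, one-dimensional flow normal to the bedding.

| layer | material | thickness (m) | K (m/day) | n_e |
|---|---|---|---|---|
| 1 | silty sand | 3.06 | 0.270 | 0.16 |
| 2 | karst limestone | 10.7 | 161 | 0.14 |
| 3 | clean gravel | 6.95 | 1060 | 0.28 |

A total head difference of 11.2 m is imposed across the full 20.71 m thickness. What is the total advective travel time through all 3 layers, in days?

With flow normal to the layers, continuity requires the same specific discharge q through every layer.
Σ(b_i/K_i) = 3.06/0.270 + 10.7/161 + 6.95/1060 = 11.41 d.
q = Δh / Σ(b_i/K_i) = 11.2 / 11.41 = 0.9819 m/day.
In each layer the seepage velocity is v_i = q/n_i, so the layer transit time is t_i = b_i·n_i / q:
  layer 1 (silty sand): t_1 = 3.06 × 0.16 / 0.9819 = 0.4986 d
  layer 2 (karst limestone): t_2 = 10.7 × 0.14 / 0.9819 = 1.526 d
  layer 3 (clean gravel): t_3 = 6.95 × 0.28 / 0.9819 = 1.982 d
Total t = Σ t_i = 4.006 days.

4.01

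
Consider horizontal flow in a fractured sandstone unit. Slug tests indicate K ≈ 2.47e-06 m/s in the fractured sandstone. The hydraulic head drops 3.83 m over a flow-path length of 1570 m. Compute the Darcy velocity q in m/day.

Convert K: 2.47e-06 m/s × 86400 = 0.2134 m/day.
Hydraulic gradient i = Δh / L = 3.83 / 1570 = 0.002439.
Specific discharge q = K · i = 0.2134 × 0.002439 = 0.0005206 m/day.

0.000521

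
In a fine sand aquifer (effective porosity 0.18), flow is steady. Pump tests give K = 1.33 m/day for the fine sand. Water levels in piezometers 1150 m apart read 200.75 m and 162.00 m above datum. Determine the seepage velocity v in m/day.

Hydraulic gradient i = (200.75 − 162.00) / 1150 = 38.75 / 1150 = 0.03370.
Darcy flux q = K · i = 1.330 × 0.03370 = 0.04482 m/day.
Seepage velocity v = q / n_e = 0.04482 / 0.18 = 0.2490 m/day.

0.249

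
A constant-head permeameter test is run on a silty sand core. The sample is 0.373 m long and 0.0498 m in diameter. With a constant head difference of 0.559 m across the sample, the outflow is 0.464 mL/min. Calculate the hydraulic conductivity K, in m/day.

0.229

Cross-sectional area A = π·(d/2)² = π × (0.0498/2)² = 0.001948 m².
Convert discharge: 0.464 mL/min = 7.733e-09 m³/s.
Darcy's law rearranged: K = Q·L / (A·Δh) = 7.733e-09 × 0.373 / (0.001948 × 0.559) = 2.649e-06 m/s = 0.2289 m/day.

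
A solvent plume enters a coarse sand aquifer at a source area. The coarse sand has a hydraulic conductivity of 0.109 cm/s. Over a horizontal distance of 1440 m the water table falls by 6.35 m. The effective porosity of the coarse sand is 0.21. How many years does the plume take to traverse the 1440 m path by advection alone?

1.99

Convert K: 0.109 cm/s × 864 = 94.18 m/day.
Hydraulic gradient i = Δh / L = 6.35 / 1440 = 0.004410.
Darcy flux q = K · i = 94.18 × 0.004410 = 0.4153 m/day.
Seepage velocity v = q / n_e = 0.4153 / 0.21 = 1.978 m/day.
Travel time t = L / v = 1440 / 1.978 = 728.2 days = 1.994 years.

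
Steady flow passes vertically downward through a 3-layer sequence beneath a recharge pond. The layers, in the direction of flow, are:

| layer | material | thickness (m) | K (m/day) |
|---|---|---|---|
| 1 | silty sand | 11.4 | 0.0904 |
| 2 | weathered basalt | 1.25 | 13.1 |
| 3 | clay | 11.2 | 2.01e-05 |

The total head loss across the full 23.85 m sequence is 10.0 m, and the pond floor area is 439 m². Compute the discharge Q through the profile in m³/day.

0.00788

Flow is perpendicular to layering, so the layers act in series and the equivalent K is the thickness-weighted harmonic mean.
Total thickness L = 11.4 + 1.25 + 11.2 = 23.85 m.
Σ(b_i/K_i) = 11.4/0.0904 + 1.25/13.1 + 11.2/2.01e-05 = 5.573e+05 d.
K_eq = L / Σ(b_i/K_i) = 23.85 / 5.573e+05 = 4.279e-05 m/day.
Q = K_eq · A · (Δh/L) = 4.279e-05 × 439 × (10.0/23.85) = 0.007877 m³/day.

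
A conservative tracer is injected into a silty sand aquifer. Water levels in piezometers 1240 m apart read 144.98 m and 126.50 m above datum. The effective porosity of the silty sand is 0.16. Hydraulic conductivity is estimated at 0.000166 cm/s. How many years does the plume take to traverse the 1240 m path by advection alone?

Convert K: 0.000166 cm/s × 864 = 0.1434 m/day.
Hydraulic gradient i = (144.98 − 126.50) / 1240 = 18.48 / 1240 = 0.01490.
Darcy flux q = K · i = 0.1434 × 0.01490 = 0.002137 m/day.
Seepage velocity v = q / n_e = 0.002137 / 0.16 = 0.01336 m/day.
Travel time t = L / v = 1240 / 0.01336 = 92820 days = 254.1 years.

254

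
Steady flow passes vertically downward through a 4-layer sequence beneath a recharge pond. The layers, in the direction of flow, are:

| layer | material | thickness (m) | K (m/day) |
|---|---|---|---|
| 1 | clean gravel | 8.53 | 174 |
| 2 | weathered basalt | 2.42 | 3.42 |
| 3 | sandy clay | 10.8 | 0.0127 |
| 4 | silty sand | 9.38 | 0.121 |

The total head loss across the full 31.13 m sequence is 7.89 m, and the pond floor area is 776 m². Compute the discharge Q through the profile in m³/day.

Flow is perpendicular to layering, so the layers act in series and the equivalent K is the thickness-weighted harmonic mean.
Total thickness L = 8.53 + 2.42 + 10.8 + 9.38 = 31.13 m.
Σ(b_i/K_i) = 8.53/174 + 2.42/3.42 + 10.8/0.0127 + 9.38/0.121 = 928.7 d.
K_eq = L / Σ(b_i/K_i) = 31.13 / 928.7 = 0.03352 m/day.
Q = K_eq · A · (Δh/L) = 0.03352 × 776 × (7.89/31.13) = 6.593 m³/day.

6.59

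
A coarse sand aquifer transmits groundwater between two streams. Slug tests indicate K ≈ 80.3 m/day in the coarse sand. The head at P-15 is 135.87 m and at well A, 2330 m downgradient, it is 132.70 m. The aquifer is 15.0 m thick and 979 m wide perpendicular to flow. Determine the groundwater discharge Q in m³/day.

1600

Cross-sectional area A = 979 × 15.0 = 14685 m².
Hydraulic gradient i = (135.87 − 132.70) / 2330 = 3.17 / 2330 = 0.001361.
Darcy's law: Q = K · A · i = 80.30 × 14685 × 0.001361 = 1604 m³/day.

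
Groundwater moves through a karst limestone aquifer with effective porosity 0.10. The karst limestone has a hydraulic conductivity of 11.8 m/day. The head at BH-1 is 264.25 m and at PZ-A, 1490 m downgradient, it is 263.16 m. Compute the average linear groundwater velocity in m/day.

0.0863

Hydraulic gradient i = (264.25 − 263.16) / 1490 = 1.09 / 1490 = 0.0007315.
Darcy flux q = K · i = 11.80 × 0.0007315 = 0.008632 m/day.
Seepage velocity v = q / n_e = 0.008632 / 0.10 = 0.08632 m/day.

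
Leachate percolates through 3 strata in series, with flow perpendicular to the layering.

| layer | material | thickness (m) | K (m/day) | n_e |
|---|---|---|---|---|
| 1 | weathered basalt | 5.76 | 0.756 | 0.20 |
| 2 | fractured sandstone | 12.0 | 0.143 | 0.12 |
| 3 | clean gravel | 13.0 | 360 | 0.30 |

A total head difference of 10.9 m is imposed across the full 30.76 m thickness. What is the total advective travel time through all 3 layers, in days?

54.5

With flow normal to the layers, continuity requires the same specific discharge q through every layer.
Σ(b_i/K_i) = 5.76/0.756 + 12.0/0.143 + 13.0/360 = 91.57 d.
q = Δh / Σ(b_i/K_i) = 10.9 / 91.57 = 0.1190 m/day.
In each layer the seepage velocity is v_i = q/n_i, so the layer transit time is t_i = b_i·n_i / q:
  layer 1 (weathered basalt): t_1 = 5.76 × 0.20 / 0.1190 = 9.678 d
  layer 2 (fractured sandstone): t_2 = 12.0 × 0.12 / 0.1190 = 12.10 d
  layer 3 (clean gravel): t_3 = 13.0 × 0.30 / 0.1190 = 32.76 d
Total t = Σ t_i = 54.54 days.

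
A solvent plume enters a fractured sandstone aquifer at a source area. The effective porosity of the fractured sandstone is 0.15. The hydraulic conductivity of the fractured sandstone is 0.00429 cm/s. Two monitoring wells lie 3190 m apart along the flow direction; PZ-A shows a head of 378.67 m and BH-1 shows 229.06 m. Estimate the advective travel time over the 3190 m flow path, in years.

7.54

Convert K: 0.00429 cm/s × 864 = 3.707 m/day.
Hydraulic gradient i = (378.67 − 229.06) / 3190 = 149.61 / 3190 = 0.04690.
Darcy flux q = K · i = 3.707 × 0.04690 = 0.1738 m/day.
Seepage velocity v = q / n_e = 0.1738 / 0.15 = 1.159 m/day.
Travel time t = L / v = 3190 / 1.159 = 2753 days = 7.536 years.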